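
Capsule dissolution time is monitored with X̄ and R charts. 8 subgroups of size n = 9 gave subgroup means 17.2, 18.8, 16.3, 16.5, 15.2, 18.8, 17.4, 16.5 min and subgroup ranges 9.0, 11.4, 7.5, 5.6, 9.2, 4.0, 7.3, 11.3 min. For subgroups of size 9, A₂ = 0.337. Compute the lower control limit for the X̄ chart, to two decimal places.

X̄̄ = (17.2 + 18.8 + 16.3 + 16.5 + 15.2 + 18.8 + 17.4 + 16.5) / 8 = 136.7000 / 8 = 17.0875
R̄ = (9.0 + 11.4 + 7.5 + 5.6 + 9.2 + 4.0 + 7.3 + 11.3) / 8 = 65.3000 / 8 = 8.1625
LCL = X̄̄ − A₂·R̄ = 17.0875 − 0.337 × 8.1625 = 14.3367

14.34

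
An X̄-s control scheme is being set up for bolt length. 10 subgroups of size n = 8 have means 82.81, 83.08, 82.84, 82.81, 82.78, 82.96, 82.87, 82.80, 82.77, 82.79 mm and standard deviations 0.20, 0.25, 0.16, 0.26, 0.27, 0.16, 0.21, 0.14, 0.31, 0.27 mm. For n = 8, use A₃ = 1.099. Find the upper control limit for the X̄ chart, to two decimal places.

X̄̄ = (82.81 + 83.08 + 82.84 + 82.81 + 82.78 + 82.96 + 82.87 + 82.80 + 82.77 + 82.79) / 10 = 82.8510
s̄ = (0.20 + 0.25 + 0.16 + 0.26 + 0.27 + 0.16 + 0.21 + 0.14 + 0.31 + 0.27) / 10 = 0.2230
UCL = X̄̄ + A₃·s̄ = 82.8510 + 1.099 × 0.2230 = 83.0961

83.10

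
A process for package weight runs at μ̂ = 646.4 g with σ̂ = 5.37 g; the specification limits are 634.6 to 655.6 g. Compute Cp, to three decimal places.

0.652

Cp = (USL − LSL) / (6σ̂) = (655.6 − 634.6) / (6 × 5.37) = 21.0000 / 32.2200 = 0.6518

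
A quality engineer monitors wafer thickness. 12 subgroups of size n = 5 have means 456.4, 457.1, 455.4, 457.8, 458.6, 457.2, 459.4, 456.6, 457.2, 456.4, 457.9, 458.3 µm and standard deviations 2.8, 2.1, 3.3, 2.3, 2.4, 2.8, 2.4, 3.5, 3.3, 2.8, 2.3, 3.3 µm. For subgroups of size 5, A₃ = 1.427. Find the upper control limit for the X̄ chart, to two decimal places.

X̄̄ = (456.4 + 457.1 + 455.4 + 457.8 + 458.6 + 457.2 + 459.4 + 456.6 + 457.2 + 456.4 + 457.9 + 458.3) / 12 = 457.3583
s̄ = (2.8 + 2.1 + 3.3 + 2.3 + 2.4 + 2.8 + 2.4 + 3.5 + 3.3 + 2.8 + 2.3 + 3.3) / 12 = 2.7750
UCL = X̄̄ + A₃·s̄ = 457.3583 + 1.427 × 2.7750 = 461.3183

461.32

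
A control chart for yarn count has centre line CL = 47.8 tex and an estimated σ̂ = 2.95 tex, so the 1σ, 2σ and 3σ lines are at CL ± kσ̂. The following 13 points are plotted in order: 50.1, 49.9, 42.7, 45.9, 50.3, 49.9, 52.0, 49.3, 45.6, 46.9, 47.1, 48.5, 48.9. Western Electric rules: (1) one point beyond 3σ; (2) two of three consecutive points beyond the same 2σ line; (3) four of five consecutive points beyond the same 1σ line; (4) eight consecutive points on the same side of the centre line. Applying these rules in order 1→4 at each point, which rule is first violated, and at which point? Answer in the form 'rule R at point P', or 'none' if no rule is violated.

Zone of each point (C = within 1σ̂, B = 1σ̂–2σ̂, A = 2σ̂–3σ̂, * = beyond 3σ̂; sign = side of CL): 1:+C, 2:+C, 3:-B, 4:-C, 5:+C, 6:+C, 7:+B, 8:+C, 9:-C, 10:-C, 11:-C, 12:+C, 13:+C
No rule fires across all 13 points.

none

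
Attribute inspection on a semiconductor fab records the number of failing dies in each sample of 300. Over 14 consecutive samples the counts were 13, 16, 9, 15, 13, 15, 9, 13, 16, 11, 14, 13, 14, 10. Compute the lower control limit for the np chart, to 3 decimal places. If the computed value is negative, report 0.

2.377

p̄ = Σdᵢ / (k·n) = 181 / (14 × 300) = 0.04310
LCL = np̄ − 3·√(np̄(1−p̄)) = 12.9286 − 3 × 3.5173 = 2.3767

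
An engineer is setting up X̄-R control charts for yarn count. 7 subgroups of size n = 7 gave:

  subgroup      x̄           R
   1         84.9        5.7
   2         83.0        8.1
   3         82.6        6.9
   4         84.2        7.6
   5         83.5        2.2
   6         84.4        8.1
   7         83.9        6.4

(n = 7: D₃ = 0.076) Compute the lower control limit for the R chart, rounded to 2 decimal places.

0.49

R̄ = (5.7 + 8.1 + 6.9 + 7.6 + 2.2 + 8.1 + 6.4) / 7 = 45.0000 / 7 = 6.4286
LCL_R = D₃·R̄ = 0.076 × 6.4286 = 0.4886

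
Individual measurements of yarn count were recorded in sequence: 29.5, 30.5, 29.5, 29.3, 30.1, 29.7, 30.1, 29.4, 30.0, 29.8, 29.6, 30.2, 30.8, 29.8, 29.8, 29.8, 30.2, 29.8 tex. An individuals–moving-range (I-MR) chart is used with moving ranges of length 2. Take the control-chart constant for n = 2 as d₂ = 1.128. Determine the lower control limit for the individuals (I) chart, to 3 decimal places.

X̄ = (29.5 + 30.5 + 29.5 + 29.3 + 30.1 + 29.7 + 30.1 + 29.4 + 30.0 + 29.8 + 29.6 + 30.2 + 30.8 + 29.8 + 29.8 + 29.8 + 30.2 + 29.8) / 18 = 29.8833
Moving ranges: 1.0, 1.0, 0.2, 0.8, 0.4, 0.4, 0.7, 0.6, 0.2, 0.2, 0.6, 0.6, 1.0, 0.0, 0.0, 0.4, 0.4; M̄R̄ = 8.5000 / 17 = 0.5000
LCL = X̄ − 3·M̄R̄/d₂ = 29.8833 − 3 × 0.5000 / 1.128 = 28.5535

28.554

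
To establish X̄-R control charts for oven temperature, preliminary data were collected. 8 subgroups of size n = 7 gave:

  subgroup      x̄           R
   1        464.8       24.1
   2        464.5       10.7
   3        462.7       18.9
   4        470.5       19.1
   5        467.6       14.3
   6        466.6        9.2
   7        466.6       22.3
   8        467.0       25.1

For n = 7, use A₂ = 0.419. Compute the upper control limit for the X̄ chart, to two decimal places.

473.81

X̄̄ = (464.8 + 464.5 + 462.7 + 470.5 + 467.6 + 466.6 + 466.6 + 467.0) / 8 = 3730.3000 / 8 = 466.2875
R̄ = (24.1 + 10.7 + 18.9 + 19.1 + 14.3 + 9.2 + 22.3 + 25.1) / 8 = 143.7000 / 8 = 17.9625
UCL = X̄̄ + A₂·R̄ = 466.2875 + 0.419 × 17.9625 = 473.8138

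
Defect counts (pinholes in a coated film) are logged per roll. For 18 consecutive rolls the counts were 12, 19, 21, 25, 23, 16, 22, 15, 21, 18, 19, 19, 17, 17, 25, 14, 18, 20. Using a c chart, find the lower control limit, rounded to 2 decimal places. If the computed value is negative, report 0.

c̄ = (12 + 19 + 21 + 25 + 23 + 16 + 22 + 15 + 21 + 18 + 19 + 19 + 17 + 17 + 25 + 14 + 18 + 20) / 18 = 341 / 18 = 18.9444
LCL = c̄ − 3√c̄ = 18.9444 − 3 × 4.3525 = 5.8869

5.89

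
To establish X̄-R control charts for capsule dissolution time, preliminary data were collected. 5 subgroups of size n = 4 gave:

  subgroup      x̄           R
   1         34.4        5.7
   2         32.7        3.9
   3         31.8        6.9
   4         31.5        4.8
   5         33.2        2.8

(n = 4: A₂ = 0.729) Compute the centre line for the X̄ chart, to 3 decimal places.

32.720

X̄̄ = (34.4 + 32.7 + 31.8 + 31.5 + 33.2) / 5 = 163.6000 / 5 = 32.7200
CL = X̄̄ = 32.7200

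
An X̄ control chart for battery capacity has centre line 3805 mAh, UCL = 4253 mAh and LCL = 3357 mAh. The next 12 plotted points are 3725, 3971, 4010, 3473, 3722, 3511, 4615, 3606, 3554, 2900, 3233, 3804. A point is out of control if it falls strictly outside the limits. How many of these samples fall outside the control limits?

3

Compare each point to [3357, 4253]: sample 7 = 4615 > UCL; sample 10 = 2900 < LCL; sample 11 = 3233 < LCL.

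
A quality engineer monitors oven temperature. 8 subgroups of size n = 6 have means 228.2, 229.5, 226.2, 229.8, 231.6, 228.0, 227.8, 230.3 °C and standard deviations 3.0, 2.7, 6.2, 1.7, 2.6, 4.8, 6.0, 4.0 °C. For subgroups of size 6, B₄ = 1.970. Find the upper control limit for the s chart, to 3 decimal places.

s̄ = (3.0 + 2.7 + 6.2 + 1.7 + 2.6 + 4.8 + 6.0 + 4.0) / 8 = 3.8750
UCL_s = B₄·s̄ = 1.970 × 3.8750 = 7.6338

7.634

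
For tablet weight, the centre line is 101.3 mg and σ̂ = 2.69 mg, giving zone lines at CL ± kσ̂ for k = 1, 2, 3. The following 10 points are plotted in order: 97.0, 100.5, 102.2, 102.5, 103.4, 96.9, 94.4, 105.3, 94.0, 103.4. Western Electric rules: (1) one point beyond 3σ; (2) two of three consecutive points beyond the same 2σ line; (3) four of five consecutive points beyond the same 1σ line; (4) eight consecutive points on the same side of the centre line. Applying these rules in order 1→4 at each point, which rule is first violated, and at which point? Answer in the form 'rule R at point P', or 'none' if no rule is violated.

rule 2 at point 9

Zone of each point (C = within 1σ̂, B = 1σ̂–2σ̂, A = 2σ̂–3σ̂, * = beyond 3σ̂; sign = side of CL): 1:-B, 2:-C, 3:+C, 4:+C, 5:+C, 6:-B, 7:-A, 8:+B, 9:-A, 10:+C
Rule 2 (two of three consecutive points beyond the same 2σ limit) is satisfied at point 9.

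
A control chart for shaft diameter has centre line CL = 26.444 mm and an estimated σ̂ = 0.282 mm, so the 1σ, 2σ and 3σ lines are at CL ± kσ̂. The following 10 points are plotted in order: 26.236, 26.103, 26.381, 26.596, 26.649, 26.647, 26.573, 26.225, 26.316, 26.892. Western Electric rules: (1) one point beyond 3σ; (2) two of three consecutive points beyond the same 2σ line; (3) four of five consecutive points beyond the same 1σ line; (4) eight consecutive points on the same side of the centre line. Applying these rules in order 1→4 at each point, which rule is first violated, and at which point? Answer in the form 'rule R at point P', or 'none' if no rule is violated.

none

Zone of each point (C = within 1σ̂, B = 1σ̂–2σ̂, A = 2σ̂–3σ̂, * = beyond 3σ̂; sign = side of CL): 1:-C, 2:-B, 3:-C, 4:+C, 5:+C, 6:+C, 7:+C, 8:-C, 9:-C, 10:+B
No rule fires across all 10 points.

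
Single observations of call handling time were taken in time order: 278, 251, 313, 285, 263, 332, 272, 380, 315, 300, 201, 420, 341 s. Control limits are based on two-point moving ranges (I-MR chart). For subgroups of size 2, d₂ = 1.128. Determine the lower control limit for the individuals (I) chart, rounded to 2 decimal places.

X̄ = (278 + 251 + 313 + 285 + 263 + 332 + 272 + 380 + 315 + 300 + 201 + 420 + 341) / 13 = 303.9231
Moving ranges: 27, 62, 28, 22, 69, 60, 108, 65, 15, 99, 219, 79; M̄R̄ = 853.0000 / 12 = 71.0833
LCL = X̄ − 3·M̄R̄/d₂ = 303.9231 − 3 × 71.0833 / 1.128 = 114.8717

114.87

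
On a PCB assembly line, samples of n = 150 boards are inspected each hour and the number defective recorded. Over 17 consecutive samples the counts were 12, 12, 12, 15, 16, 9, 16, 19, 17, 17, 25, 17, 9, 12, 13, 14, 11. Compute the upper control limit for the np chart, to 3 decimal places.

25.318

p̄ = Σdᵢ / (k·n) = 246 / (17 × 150) = 0.09647
UCL = np̄ + 3·√(np̄(1−p̄)) = 14.4706 + 3 × √(14.4706×0.90353) = 14.4706 + 3 × 3.6159 = 25.3182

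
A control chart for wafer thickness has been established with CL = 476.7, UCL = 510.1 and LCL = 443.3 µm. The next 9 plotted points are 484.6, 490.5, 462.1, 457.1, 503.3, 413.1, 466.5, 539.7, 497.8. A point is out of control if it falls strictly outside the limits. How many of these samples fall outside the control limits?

2

Compare each point to [443.3, 510.1]: sample 6 = 413.1 < LCL; sample 8 = 539.7 > UCL.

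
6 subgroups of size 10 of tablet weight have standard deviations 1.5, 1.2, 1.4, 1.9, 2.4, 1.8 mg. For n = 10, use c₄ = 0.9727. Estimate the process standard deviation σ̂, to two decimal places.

1.75

s̄ = (1.5 + 1.2 + 1.4 + 1.9 + 2.4 + 1.8) / 6 = 1.7000
σ̂ = s̄ / c₄ = 1.7000 / 0.9727 = 1.7477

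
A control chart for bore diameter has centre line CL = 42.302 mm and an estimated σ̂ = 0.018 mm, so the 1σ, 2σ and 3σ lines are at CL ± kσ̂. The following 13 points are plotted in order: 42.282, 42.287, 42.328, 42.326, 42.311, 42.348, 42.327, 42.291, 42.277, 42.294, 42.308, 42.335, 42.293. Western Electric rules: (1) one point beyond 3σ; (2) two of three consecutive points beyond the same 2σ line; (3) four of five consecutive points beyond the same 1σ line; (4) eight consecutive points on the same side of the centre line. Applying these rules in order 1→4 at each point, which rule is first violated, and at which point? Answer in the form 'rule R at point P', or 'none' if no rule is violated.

rule 3 at point 7

Zone of each point (C = within 1σ̂, B = 1σ̂–2σ̂, A = 2σ̂–3σ̂, * = beyond 3σ̂; sign = side of CL): 1:-B, 2:-C, 3:+B, 4:+B, 5:+C, 6:+A, 7:+B, 8:-C, 9:-B, 10:-C, 11:+C, 12:+B, 13:-C
Rule 3 (four of five consecutive points beyond the same 1σ limit) is satisfied at point 7.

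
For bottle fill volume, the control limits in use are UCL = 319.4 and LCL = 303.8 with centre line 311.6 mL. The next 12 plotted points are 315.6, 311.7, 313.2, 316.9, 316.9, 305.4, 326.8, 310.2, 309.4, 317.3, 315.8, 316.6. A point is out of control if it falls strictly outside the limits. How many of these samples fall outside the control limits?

1

Compare each point to [303.8, 319.4]: sample 7 = 326.8 > UCL.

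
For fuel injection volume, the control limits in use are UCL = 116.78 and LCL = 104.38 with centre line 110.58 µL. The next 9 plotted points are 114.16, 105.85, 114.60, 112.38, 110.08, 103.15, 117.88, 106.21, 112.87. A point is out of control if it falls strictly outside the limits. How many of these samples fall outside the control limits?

Compare each point to [104.38, 116.78]: sample 6 = 103.15 < LCL; sample 7 = 117.88 > UCL.

2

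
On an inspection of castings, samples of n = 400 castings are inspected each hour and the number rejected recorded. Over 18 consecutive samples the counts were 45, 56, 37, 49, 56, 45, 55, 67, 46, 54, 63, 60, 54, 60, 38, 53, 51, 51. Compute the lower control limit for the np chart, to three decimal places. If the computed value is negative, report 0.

32.007

p̄ = Σdᵢ / (k·n) = 940 / (18 × 400) = 0.13056
LCL = np̄ − 3·√(np̄(1−p̄)) = 52.2222 − 3 × 6.7383 = 32.0074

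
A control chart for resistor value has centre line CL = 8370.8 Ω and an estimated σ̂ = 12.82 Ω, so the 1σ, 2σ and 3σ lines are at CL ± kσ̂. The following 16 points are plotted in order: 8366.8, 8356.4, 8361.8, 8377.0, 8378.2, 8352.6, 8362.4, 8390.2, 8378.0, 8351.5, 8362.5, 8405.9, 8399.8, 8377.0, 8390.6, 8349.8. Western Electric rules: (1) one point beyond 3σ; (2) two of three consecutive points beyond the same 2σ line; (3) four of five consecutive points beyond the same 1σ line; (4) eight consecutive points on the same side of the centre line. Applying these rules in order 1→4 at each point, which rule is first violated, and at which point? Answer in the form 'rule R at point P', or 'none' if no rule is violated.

rule 2 at point 13

Zone of each point (C = within 1σ̂, B = 1σ̂–2σ̂, A = 2σ̂–3σ̂, * = beyond 3σ̂; sign = side of CL): 1:-C, 2:-B, 3:-C, 4:+C, 5:+C, 6:-B, 7:-C, 8:+B, 9:+C, 10:-B, 11:-C, 12:+A, 13:+A, 14:+C, 15:+B, 16:-B
Rule 2 (two of three consecutive points beyond the same 2σ limit) is satisfied at point 13.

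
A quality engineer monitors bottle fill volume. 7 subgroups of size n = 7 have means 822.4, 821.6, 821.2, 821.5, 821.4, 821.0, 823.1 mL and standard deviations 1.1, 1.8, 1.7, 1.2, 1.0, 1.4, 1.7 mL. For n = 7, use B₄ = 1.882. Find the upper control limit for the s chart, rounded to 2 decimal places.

2.66

s̄ = (1.1 + 1.8 + 1.7 + 1.2 + 1.0 + 1.4 + 1.7) / 7 = 1.4143
UCL_s = B₄·s̄ = 1.882 × 1.4143 = 2.6617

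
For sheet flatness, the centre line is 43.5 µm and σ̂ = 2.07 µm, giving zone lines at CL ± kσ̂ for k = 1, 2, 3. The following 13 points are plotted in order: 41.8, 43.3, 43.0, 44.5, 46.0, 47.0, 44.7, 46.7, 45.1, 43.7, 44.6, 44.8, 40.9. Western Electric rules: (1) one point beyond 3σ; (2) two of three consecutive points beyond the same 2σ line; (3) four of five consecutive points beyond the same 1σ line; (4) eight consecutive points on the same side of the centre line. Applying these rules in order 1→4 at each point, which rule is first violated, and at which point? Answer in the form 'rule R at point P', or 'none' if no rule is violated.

rule 4 at point 11

Zone of each point (C = within 1σ̂, B = 1σ̂–2σ̂, A = 2σ̂–3σ̂, * = beyond 3σ̂; sign = side of CL): 1:-C, 2:-C, 3:-C, 4:+C, 5:+B, 6:+B, 7:+C, 8:+B, 9:+C, 10:+C, 11:+C, 12:+C, 13:-B
Rule 4 (eight consecutive points on the same side of the centre line) is satisfied at point 11.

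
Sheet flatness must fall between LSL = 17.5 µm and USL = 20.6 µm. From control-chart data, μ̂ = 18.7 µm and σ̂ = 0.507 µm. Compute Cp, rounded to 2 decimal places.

Cp = (USL − LSL) / (6σ̂) = (20.6 − 17.5) / (6 × 0.507) = 3.1000 / 3.0420 = 1.0191

1.02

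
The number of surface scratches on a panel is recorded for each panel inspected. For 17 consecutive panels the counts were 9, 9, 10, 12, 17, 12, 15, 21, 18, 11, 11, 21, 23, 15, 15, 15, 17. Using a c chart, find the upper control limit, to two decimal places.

26.29

c̄ = (9 + 9 + 10 + 12 + 17 + 12 + 15 + 21 + 18 + 11 + 11 + 21 + 23 + 15 + 15 + 15 + 17) / 17 = 251 / 17 = 14.7647
UCL = c̄ + 3√c̄ = 14.7647 + 3 × √14.7647 = 14.7647 + 3 × 3.8425 = 26.2922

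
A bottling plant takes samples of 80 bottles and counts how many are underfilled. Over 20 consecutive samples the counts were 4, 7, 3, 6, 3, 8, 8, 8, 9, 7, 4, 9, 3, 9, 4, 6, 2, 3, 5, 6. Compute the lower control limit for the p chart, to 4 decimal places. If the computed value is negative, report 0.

0.0000

p̄ = Σdᵢ / (k·n) = 114 / (20 × 80) = 0.07125
LCL = p̄ − 3·√(p̄(1−p̄)/n) = 0.07125 − 3 × 0.02876 = -0.01503 → 0 (negative, so LCL = 0)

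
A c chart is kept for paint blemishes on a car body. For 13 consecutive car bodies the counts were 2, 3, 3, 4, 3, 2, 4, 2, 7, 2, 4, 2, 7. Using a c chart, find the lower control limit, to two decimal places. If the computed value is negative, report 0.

c̄ = (2 + 3 + 3 + 4 + 3 + 2 + 4 + 2 + 7 + 2 + 4 + 2 + 7) / 13 = 45 / 13 = 3.4615
LCL = c̄ − 3√c̄ = 3.4615 − 3 × 1.8605 = -2.1200 → 0 (cannot be negative)

0.00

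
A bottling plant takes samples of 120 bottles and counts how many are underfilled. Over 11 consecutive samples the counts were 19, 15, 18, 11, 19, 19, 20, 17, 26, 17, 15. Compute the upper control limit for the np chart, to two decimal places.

29.50

p̄ = Σdᵢ / (k·n) = 196 / (11 × 120) = 0.14848
UCL = np̄ + 3·√(np̄(1−p̄)) = 17.8182 + 3 × √(17.8182×0.85152) = 17.8182 + 3 × 3.8952 = 29.5037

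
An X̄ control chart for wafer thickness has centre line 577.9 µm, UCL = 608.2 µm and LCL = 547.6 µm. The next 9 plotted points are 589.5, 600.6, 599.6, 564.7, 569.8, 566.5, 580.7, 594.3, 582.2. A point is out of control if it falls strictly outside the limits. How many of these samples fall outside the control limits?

All 9 points lie within [547.6, 608.2].

0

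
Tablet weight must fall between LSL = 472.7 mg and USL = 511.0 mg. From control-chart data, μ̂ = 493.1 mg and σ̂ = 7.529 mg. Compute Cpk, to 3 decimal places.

Cpu = (USL − μ̂) / (3σ̂) = (511.0 − 493.1) / (3 × 7.529) = 0.7925; Cpl = (μ̂ − LSL) / (3σ̂) = (493.1 − 472.7) / (3 × 7.529) = 0.9032; Cpk = min(Cpu, Cpl) = 0.7925

0.792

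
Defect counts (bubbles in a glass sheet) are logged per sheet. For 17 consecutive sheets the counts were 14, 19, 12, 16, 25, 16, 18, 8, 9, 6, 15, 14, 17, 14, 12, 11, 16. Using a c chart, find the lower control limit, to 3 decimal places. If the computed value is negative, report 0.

2.916

c̄ = (14 + 19 + 12 + 16 + 25 + 16 + 18 + 8 + 9 + 6 + 15 + 14 + 17 + 14 + 12 + 11 + 16) / 17 = 242 / 17 = 14.2353
LCL = c̄ − 3√c̄ = 14.2353 − 3 × 3.7730 = 2.9164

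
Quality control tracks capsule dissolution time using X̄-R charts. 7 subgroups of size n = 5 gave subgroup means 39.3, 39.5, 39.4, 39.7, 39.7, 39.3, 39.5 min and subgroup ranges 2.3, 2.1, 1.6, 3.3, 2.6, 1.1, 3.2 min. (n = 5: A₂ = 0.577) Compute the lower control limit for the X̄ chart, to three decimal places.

X̄̄ = (39.3 + 39.5 + 39.4 + 39.7 + 39.7 + 39.3 + 39.5) / 7 = 276.4000 / 7 = 39.4857
R̄ = (2.3 + 2.1 + 1.6 + 3.3 + 2.6 + 1.1 + 3.2) / 7 = 16.2000 / 7 = 2.3143
LCL = X̄̄ − A₂·R̄ = 39.4857 − 0.577 × 2.3143 = 38.1504

38.150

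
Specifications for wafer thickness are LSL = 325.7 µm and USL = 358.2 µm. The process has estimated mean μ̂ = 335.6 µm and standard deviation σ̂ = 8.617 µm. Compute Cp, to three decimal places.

0.629

Cp = (USL − LSL) / (6σ̂) = (358.2 − 325.7) / (6 × 8.617) = 32.5000 / 51.7020 = 0.6286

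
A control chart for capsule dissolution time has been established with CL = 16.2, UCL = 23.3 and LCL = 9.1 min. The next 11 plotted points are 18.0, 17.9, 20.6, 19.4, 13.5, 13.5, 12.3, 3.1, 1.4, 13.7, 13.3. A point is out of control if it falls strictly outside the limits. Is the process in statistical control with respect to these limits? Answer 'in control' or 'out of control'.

Compare each point to [9.1, 23.3]: sample 8 = 3.1 < LCL; sample 9 = 1.4 < LCL.

out of control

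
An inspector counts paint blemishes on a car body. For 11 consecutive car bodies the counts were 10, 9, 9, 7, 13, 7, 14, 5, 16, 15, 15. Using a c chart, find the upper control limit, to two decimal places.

c̄ = (10 + 9 + 9 + 7 + 13 + 7 + 14 + 5 + 16 + 15 + 15) / 11 = 120 / 11 = 10.9091
UCL = c̄ + 3√c̄ = 10.9091 + 3 × √10.9091 = 10.9091 + 3 × 3.3029 = 20.8178

20.82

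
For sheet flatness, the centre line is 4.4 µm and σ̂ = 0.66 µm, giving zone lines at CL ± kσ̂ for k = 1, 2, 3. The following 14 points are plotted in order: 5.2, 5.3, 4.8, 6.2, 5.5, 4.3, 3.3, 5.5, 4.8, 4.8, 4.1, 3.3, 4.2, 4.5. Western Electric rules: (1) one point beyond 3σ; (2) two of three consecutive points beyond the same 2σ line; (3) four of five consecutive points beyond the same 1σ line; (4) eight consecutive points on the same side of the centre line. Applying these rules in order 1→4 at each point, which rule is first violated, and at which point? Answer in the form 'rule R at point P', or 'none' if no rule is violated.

Zone of each point (C = within 1σ̂, B = 1σ̂–2σ̂, A = 2σ̂–3σ̂, * = beyond 3σ̂; sign = side of CL): 1:+B, 2:+B, 3:+C, 4:+A, 5:+B, 6:-C, 7:-B, 8:+B, 9:+C, 10:+C, 11:-C, 12:-B, 13:-C, 14:+C
Rule 3 (four of five consecutive points beyond the same 1σ limit) is satisfied at point 5.

rule 3 at point 5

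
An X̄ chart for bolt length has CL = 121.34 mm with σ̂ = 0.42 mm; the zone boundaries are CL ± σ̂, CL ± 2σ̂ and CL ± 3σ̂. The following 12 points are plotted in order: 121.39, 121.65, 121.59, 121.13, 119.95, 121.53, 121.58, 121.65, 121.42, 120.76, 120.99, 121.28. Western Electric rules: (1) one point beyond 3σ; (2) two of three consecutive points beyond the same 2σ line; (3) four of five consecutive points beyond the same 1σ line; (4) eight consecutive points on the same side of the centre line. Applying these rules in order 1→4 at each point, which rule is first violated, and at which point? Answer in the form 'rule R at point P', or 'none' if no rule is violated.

Zone of each point (C = within 1σ̂, B = 1σ̂–2σ̂, A = 2σ̂–3σ̂, * = beyond 3σ̂; sign = side of CL): 1:+C, 2:+C, 3:+C, 4:-C, 5:-*, 6:+C, 7:+C, 8:+C, 9:+C, 10:-B, 11:-C, 12:-C
Rule 1 (one point beyond the 3σ limits) is satisfied at point 5.

rule 1 at point 5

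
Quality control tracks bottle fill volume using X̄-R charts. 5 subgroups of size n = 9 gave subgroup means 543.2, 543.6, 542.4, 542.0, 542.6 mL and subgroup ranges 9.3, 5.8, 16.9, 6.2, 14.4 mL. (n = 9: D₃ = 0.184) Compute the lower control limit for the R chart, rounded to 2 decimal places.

R̄ = (9.3 + 5.8 + 16.9 + 6.2 + 14.4) / 5 = 52.6000 / 5 = 10.5200
LCL_R = D₃·R̄ = 0.184 × 10.5200 = 1.9357

1.94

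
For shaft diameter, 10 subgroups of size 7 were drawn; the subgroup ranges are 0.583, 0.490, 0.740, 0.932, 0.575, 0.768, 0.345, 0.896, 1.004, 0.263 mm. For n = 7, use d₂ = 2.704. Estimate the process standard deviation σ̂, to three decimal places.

0.244

R̄ = (0.583 + 0.490 + 0.740 + 0.932 + 0.575 + 0.768 + 0.345 + 0.896 + 1.004 + 0.263) / 10 = 0.6596
σ̂ = R̄ / d₂ = 0.6596 / 2.704 = 0.2439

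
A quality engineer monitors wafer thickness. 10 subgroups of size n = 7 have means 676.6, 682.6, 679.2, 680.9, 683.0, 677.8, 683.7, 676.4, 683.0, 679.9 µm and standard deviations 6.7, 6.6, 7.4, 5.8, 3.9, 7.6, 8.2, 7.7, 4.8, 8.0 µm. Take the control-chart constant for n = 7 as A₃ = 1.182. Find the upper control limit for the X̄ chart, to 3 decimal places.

688.194

X̄̄ = (676.6 + 682.6 + 679.2 + 680.9 + 683.0 + 677.8 + 683.7 + 676.4 + 683.0 + 679.9) / 10 = 680.3100
s̄ = (6.7 + 6.6 + 7.4 + 5.8 + 3.9 + 7.6 + 8.2 + 7.7 + 4.8 + 8.0) / 10 = 6.6700
UCL = X̄̄ + A₃·s̄ = 680.3100 + 1.182 × 6.6700 = 688.1939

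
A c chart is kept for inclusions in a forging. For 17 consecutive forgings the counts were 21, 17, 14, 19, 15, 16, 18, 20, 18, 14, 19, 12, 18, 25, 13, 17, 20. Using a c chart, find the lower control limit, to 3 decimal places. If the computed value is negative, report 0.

c̄ = (21 + 17 + 14 + 19 + 15 + 16 + 18 + 20 + 18 + 14 + 19 + 12 + 18 + 25 + 13 + 17 + 20) / 17 = 296 / 17 = 17.4118
LCL = c̄ − 3√c̄ = 17.4118 − 3 × 4.1727 = 4.8935

4.894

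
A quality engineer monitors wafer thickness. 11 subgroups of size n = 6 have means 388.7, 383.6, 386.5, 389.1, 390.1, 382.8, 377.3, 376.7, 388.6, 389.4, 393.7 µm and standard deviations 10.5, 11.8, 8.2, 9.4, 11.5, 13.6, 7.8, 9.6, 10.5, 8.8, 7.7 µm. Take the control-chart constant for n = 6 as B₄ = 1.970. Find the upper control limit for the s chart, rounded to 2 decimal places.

s̄ = (10.5 + 11.8 + 8.2 + 9.4 + 11.5 + 13.6 + 7.8 + 9.6 + 10.5 + 8.8 + 7.7) / 11 = 9.9455
UCL_s = B₄·s̄ = 1.970 × 9.9455 = 19.5925

19.59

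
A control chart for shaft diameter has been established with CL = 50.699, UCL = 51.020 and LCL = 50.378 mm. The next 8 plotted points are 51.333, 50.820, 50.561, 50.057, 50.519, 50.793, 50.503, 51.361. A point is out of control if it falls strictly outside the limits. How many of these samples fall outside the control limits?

3

Compare each point to [50.378, 51.020]: sample 1 = 51.333 > UCL; sample 4 = 50.057 < LCL; sample 8 = 51.361 > UCL.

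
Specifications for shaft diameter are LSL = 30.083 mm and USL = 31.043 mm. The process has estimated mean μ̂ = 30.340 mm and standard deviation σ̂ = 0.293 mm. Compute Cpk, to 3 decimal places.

Cpu = (USL − μ̂) / (3σ̂) = (31.043 − 30.340) / (3 × 0.293) = 0.7998; Cpl = (μ̂ − LSL) / (3σ̂) = (30.340 − 30.083) / (3 × 0.293) = 0.2924; Cpk = min(Cpu, Cpl) = 0.2924

0.292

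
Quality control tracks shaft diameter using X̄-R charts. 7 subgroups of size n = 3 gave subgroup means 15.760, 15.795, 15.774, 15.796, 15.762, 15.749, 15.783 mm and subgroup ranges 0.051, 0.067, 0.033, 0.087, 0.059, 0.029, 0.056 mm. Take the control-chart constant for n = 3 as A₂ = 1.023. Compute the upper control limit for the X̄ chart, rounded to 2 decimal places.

15.83

X̄̄ = (15.760 + 15.795 + 15.774 + 15.796 + 15.762 + 15.749 + 15.783) / 7 = 110.4190 / 7 = 15.7741
R̄ = (0.051 + 0.067 + 0.033 + 0.087 + 0.059 + 0.029 + 0.056) / 7 = 0.3820 / 7 = 0.0546
UCL = X̄̄ + A₂·R̄ = 15.7741 + 1.023 × 0.0546 = 15.8300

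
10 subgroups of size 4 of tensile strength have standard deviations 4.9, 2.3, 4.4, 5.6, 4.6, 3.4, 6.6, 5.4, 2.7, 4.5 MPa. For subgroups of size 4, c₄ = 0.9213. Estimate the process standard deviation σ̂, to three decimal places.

4.819

s̄ = (4.9 + 2.3 + 4.4 + 5.6 + 4.6 + 3.4 + 6.6 + 5.4 + 2.7 + 4.5) / 10 = 4.4400
σ̂ = s̄ / c₄ = 4.4400 / 0.9213 = 4.8193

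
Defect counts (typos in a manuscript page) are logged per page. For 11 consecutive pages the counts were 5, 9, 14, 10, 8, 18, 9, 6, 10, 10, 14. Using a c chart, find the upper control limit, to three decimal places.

c̄ = (5 + 9 + 14 + 10 + 8 + 18 + 9 + 6 + 10 + 10 + 14) / 11 = 113 / 11 = 10.2727
UCL = c̄ + 3√c̄ = 10.2727 + 3 × √10.2727 = 10.2727 + 3 × 3.2051 = 19.8881

19.888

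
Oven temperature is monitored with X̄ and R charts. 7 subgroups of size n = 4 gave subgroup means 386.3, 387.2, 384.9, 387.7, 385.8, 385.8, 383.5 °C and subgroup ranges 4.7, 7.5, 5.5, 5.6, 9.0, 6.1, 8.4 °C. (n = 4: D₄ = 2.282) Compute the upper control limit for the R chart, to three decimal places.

R̄ = (4.7 + 7.5 + 5.5 + 5.6 + 9.0 + 6.1 + 8.4) / 7 = 46.8000 / 7 = 6.6857
UCL_R = D₄·R̄ = 2.282 × 6.6857 = 15.2568

15.257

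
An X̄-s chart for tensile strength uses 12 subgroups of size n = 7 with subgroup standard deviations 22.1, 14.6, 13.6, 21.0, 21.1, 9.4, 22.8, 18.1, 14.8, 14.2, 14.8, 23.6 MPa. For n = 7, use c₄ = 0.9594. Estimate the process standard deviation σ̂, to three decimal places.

18.249

s̄ = (22.1 + 14.6 + 13.6 + 21.0 + 21.1 + 9.4 + 22.8 + 18.1 + 14.8 + 14.2 + 14.8 + 23.6) / 12 = 17.5083
σ̂ = s̄ / c₄ = 17.5083 / 0.9594 = 18.2493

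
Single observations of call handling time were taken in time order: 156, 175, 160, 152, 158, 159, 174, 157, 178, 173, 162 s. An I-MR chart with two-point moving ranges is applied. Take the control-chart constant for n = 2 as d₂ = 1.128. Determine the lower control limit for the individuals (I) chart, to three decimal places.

132.617

X̄ = (156 + 175 + 160 + 152 + 158 + 159 + 174 + 157 + 178 + 173 + 162) / 11 = 164.0000
Moving ranges: 19, 15, 8, 6, 1, 15, 17, 21, 5, 11; M̄R̄ = 118.0000 / 10 = 11.8000
LCL = X̄ − 3·M̄R̄/d₂ = 164.0000 − 3 × 11.8000 / 1.128 = 132.6170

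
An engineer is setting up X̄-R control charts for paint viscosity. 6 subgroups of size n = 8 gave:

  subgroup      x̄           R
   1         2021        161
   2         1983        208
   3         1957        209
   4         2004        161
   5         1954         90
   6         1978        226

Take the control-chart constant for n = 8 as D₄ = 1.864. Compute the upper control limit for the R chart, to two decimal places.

327.75

R̄ = (161 + 208 + 209 + 161 + 90 + 226) / 6 = 1055.0000 / 6 = 175.8333
UCL_R = D₄·R̄ = 1.864 × 175.8333 = 327.7533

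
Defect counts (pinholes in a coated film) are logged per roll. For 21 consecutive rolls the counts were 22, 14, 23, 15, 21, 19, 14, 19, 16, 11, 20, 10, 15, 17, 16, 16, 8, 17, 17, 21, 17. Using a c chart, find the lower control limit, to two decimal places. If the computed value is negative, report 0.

c̄ = (22 + 14 + 23 + 15 + 21 + 19 + 14 + 19 + 16 + 11 + 20 + 10 + 15 + 17 + 16 + 16 + 8 + 17 + 17 + 21 + 17) / 21 = 348 / 21 = 16.5714
LCL = c̄ − 3√c̄ = 16.5714 − 3 × 4.0708 = 4.3590

4.36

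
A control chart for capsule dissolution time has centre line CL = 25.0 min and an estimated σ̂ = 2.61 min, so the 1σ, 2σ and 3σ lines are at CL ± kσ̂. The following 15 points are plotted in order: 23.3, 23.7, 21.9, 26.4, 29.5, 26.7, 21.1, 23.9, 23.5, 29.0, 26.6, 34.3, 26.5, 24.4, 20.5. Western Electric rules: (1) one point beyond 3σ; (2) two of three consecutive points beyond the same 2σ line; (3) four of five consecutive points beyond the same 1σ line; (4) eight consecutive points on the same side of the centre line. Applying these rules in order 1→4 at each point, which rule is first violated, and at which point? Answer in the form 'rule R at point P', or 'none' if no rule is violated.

Zone of each point (C = within 1σ̂, B = 1σ̂–2σ̂, A = 2σ̂–3σ̂, * = beyond 3σ̂; sign = side of CL): 1:-C, 2:-C, 3:-B, 4:+C, 5:+B, 6:+C, 7:-B, 8:-C, 9:-C, 10:+B, 11:+C, 12:+*, 13:+C, 14:-C, 15:-B
Rule 1 (one point beyond the 3σ limits) is satisfied at point 12.

rule 1 at point 12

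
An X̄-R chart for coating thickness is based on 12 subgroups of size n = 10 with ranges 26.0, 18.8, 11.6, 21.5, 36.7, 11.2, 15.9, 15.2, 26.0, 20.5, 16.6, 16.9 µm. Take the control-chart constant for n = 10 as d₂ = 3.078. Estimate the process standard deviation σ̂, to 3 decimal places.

6.414

R̄ = (26.0 + 18.8 + 11.6 + 21.5 + 36.7 + 11.2 + 15.9 + 15.2 + 26.0 + 20.5 + 16.6 + 16.9) / 12 = 19.7417
σ̂ = R̄ / d₂ = 19.7417 / 3.078 = 6.4138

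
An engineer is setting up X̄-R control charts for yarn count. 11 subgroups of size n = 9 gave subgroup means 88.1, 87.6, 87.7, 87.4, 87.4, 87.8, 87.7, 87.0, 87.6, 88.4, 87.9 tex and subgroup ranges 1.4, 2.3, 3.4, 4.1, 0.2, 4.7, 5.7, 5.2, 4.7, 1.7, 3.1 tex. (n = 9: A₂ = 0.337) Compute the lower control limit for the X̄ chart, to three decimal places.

86.573

X̄̄ = (88.1 + 87.6 + 87.7 + 87.4 + 87.4 + 87.8 + 87.7 + 87.0 + 87.6 + 88.4 + 87.9) / 11 = 964.6000 / 11 = 87.6909
R̄ = (1.4 + 2.3 + 3.4 + 4.1 + 0.2 + 4.7 + 5.7 + 5.2 + 4.7 + 1.7 + 3.1) / 11 = 36.5000 / 11 = 3.3182
LCL = X̄̄ − A₂·R̄ = 87.6909 − 0.337 × 3.3182 = 86.5727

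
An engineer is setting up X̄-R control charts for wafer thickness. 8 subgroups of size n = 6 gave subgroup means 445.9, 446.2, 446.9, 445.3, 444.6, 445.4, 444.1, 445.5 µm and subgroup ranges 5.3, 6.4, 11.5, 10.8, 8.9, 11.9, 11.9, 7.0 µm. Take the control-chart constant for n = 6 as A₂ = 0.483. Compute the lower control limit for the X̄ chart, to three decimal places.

441.038

X̄̄ = (445.9 + 446.2 + 446.9 + 445.3 + 444.6 + 445.4 + 444.1 + 445.5) / 8 = 3563.9000 / 8 = 445.4875
R̄ = (5.3 + 6.4 + 11.5 + 10.8 + 8.9 + 11.9 + 11.9 + 7.0) / 8 = 73.7000 / 8 = 9.2125
LCL = X̄̄ − A₂·R̄ = 445.4875 − 0.483 × 9.2125 = 441.0379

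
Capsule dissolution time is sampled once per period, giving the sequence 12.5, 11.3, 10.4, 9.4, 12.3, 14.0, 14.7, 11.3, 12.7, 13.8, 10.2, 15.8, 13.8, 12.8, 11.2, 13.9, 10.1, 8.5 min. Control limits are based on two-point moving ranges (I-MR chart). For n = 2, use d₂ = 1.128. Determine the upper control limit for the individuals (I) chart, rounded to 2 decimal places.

17.81

X̄ = (12.5 + 11.3 + 10.4 + 9.4 + 12.3 + 14.0 + 14.7 + 11.3 + 12.7 + 13.8 + 10.2 + 15.8 + 13.8 + 12.8 + 11.2 + 13.9 + 10.1 + 8.5) / 18 = 12.1500
Moving ranges: 1.2, 0.9, 1.0, 2.9, 1.7, 0.7, 3.4, 1.4, 1.1, 3.6, 5.6, 2.0, 1.0, 1.6, 2.7, 3.8, 1.6; M̄R̄ = 36.2000 / 17 = 2.1294
UCL = X̄ + 3·M̄R̄/d₂ = 12.1500 + 3 × 2.1294 / 1.128 = 17.8133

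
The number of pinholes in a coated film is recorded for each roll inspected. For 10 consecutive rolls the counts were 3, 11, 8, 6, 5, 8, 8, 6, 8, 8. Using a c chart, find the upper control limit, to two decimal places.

c̄ = (3 + 11 + 8 + 6 + 5 + 8 + 8 + 6 + 8 + 8) / 10 = 71 / 10 = 7.1000
UCL = c̄ + 3√c̄ = 7.1000 + 3 × √7.1000 = 7.1000 + 3 × 2.6646 = 15.0937

15.09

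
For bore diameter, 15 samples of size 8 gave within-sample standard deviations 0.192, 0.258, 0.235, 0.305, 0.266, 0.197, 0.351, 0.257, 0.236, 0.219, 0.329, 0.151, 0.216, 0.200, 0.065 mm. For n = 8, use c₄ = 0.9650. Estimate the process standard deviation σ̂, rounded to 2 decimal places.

0.24

s̄ = (0.192 + 0.258 + 0.235 + 0.305 + 0.266 + 0.197 + 0.351 + 0.257 + 0.236 + 0.219 + 0.329 + 0.151 + 0.216 + 0.200 + 0.065) / 15 = 0.2318
σ̂ = s̄ / c₄ = 0.2318 / 0.9650 = 0.2402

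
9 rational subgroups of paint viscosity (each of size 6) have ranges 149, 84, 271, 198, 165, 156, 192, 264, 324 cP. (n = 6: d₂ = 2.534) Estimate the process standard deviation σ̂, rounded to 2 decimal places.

R̄ = (149 + 84 + 271 + 198 + 165 + 156 + 192 + 264 + 324) / 9 = 200.3333
σ̂ = R̄ / d₂ = 200.3333 / 2.534 = 79.0581

79.06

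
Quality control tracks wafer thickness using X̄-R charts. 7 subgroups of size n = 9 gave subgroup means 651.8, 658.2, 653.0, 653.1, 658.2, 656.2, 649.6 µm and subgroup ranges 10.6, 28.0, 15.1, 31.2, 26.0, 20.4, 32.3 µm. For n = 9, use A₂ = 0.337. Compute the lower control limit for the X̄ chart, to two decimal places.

646.42

X̄̄ = (651.8 + 658.2 + 653.0 + 653.1 + 658.2 + 656.2 + 649.6) / 7 = 4580.1000 / 7 = 654.3000
R̄ = (10.6 + 28.0 + 15.1 + 31.2 + 26.0 + 20.4 + 32.3) / 7 = 163.6000 / 7 = 23.3714
LCL = X̄̄ − A₂·R̄ = 654.3000 − 0.337 × 23.3714 = 646.4238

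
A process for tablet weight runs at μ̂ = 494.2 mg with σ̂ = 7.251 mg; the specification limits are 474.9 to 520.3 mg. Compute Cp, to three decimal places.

Cp = (USL − LSL) / (6σ̂) = (520.3 − 474.9) / (6 × 7.251) = 45.4000 / 43.5060 = 1.0435

1.044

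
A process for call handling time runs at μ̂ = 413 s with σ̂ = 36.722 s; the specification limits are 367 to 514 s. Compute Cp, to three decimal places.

0.667

Cp = (USL − LSL) / (6σ̂) = (514 − 367) / (6 × 36.722) = 147.0000 / 220.3320 = 0.6672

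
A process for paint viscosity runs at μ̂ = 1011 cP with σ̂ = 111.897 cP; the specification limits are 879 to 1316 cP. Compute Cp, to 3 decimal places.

Cp = (USL − LSL) / (6σ̂) = (1316 − 879) / (6 × 111.897) = 437.0000 / 671.3820 = 0.6509

0.651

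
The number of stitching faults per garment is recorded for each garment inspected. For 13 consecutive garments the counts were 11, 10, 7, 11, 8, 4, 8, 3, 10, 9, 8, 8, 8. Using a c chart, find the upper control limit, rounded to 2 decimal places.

c̄ = (11 + 10 + 7 + 11 + 8 + 4 + 8 + 3 + 10 + 9 + 8 + 8 + 8) / 13 = 105 / 13 = 8.0769
UCL = c̄ + 3√c̄ = 8.0769 + 3 × √8.0769 = 8.0769 + 3 × 2.8420 = 16.6029

16.60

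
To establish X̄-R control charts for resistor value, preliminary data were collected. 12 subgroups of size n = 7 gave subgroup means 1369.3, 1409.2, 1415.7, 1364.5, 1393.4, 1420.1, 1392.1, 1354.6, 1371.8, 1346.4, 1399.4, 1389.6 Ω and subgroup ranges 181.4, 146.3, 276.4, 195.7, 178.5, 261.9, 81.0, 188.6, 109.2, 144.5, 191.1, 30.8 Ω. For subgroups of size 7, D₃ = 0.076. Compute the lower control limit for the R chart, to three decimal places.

12.574

R̄ = (181.4 + 146.3 + 276.4 + 195.7 + 178.5 + 261.9 + 81.0 + 188.6 + 109.2 + 144.5 + 191.1 + 30.8) / 12 = 1985.4000 / 12 = 165.4500
LCL_R = D₃·R̄ = 0.076 × 165.4500 = 12.5742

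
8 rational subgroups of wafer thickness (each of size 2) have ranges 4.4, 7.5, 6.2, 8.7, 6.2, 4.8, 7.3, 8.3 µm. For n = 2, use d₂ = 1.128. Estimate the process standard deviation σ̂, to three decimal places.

R̄ = (4.4 + 7.5 + 6.2 + 8.7 + 6.2 + 4.8 + 7.3 + 8.3) / 8 = 6.6750
σ̂ = R̄ / d₂ = 6.6750 / 1.128 = 5.9176

5.918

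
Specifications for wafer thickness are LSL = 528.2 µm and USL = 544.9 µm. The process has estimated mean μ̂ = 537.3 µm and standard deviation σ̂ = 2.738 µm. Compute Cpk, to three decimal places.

Cpu = (USL − μ̂) / (3σ̂) = (544.9 − 537.3) / (3 × 2.738) = 0.9252; Cpl = (μ̂ − LSL) / (3σ̂) = (537.3 − 528.2) / (3 × 2.738) = 1.1079; Cpk = min(Cpu, Cpl) = 0.9252

0.925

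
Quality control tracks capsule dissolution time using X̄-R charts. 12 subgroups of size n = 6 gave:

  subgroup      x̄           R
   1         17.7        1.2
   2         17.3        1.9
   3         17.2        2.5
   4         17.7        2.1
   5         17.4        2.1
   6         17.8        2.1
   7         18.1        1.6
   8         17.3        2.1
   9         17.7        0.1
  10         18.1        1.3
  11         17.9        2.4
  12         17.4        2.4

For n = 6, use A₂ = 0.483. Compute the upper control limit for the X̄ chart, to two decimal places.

X̄̄ = (17.7 + 17.3 + 17.2 + 17.7 + 17.4 + 17.8 + 18.1 + 17.3 + 17.7 + 18.1 + 17.9 + 17.4) / 12 = 211.6000 / 12 = 17.6333
R̄ = (1.2 + 1.9 + 2.5 + 2.1 + 2.1 + 2.1 + 1.6 + 2.1 + 0.1 + 1.3 + 2.4 + 2.4) / 12 = 21.8000 / 12 = 1.8167
UCL = X̄̄ + A₂·R̄ = 17.6333 + 0.483 × 1.8167 = 18.5108

18.51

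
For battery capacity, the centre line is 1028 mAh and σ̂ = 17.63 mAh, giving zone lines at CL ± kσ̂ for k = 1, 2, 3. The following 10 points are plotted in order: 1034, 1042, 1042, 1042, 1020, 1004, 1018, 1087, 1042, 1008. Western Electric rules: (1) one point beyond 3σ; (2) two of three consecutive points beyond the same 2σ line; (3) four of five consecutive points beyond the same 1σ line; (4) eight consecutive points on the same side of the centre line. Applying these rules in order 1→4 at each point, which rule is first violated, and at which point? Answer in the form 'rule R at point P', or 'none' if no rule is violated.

rule 1 at point 8

Zone of each point (C = within 1σ̂, B = 1σ̂–2σ̂, A = 2σ̂–3σ̂, * = beyond 3σ̂; sign = side of CL): 1:+C, 2:+C, 3:+C, 4:+C, 5:-C, 6:-B, 7:-C, 8:+*, 9:+C, 10:-B
Rule 1 (one point beyond the 3σ limits) is satisfied at point 8.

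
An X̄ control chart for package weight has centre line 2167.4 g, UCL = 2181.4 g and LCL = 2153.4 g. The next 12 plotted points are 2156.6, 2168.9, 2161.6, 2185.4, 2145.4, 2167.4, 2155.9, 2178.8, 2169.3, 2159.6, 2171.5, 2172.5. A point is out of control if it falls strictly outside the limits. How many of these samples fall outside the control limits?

2

Compare each point to [2153.4, 2181.4]: sample 4 = 2185.4 > UCL; sample 5 = 2145.4 < LCL.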